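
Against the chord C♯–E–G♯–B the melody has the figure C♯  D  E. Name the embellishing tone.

D is a passing tone.

The harmony at that moment is C♯ minor seventh chord (C♯, E, G♯, B); D is not a chord tone.
It is approached by step up from C♯ and left by step up to E.
Step in, step out in the same direction — a passing tone.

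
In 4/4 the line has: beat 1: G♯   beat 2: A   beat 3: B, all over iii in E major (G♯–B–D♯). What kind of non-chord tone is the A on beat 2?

The harmony at that moment is G♯ minor triad (G♯, B, D♯); A is not a chord tone.
It is approached by step up from G♯ and left by step up to B.
Step in, step out in the same direction — a passing tone.

Passing tone.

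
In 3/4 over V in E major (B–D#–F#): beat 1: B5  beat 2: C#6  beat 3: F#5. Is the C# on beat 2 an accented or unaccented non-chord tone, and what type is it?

Unaccented escape tone.

The harmony at that moment is B major triad (B, D#, F#); C#6 is not a chord tone.
It is approached by step up from B5 and left by leap down to F#5.
Step in, leap out — an escape tone.
It falls on a weak beat, so it is unaccented.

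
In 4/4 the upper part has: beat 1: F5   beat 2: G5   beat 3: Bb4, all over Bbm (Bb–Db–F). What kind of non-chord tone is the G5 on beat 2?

The harmony at that moment is Bb minor triad (Bb, Db, F); G5 is not a chord tone.
It is approached by step up from F5 and left by leap down to Bb4.
Step in, leap out, on a weak beat — an escape tone.

Escape tone.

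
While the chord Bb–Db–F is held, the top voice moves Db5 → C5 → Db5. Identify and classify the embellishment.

C5 is a neighbor tone.

The harmony at that moment is Bb minor triad (Bb, Db, F); C5 is not a chord tone.
It is approached by step down from Db5 and left by step up to Db5.
Step away and step back to the same note — a neighbor tone (lower neighbor).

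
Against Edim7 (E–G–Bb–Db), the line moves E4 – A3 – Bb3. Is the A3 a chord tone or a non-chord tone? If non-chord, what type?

Non-chord tone — an appoggiatura.

The harmony at that moment is E diminished seventh chord (E, G, Bb, Db); A3 is not a chord tone.
It is approached by leap down from E4 and left by step up to Bb3.
Leap in, step out — an appoggiatura.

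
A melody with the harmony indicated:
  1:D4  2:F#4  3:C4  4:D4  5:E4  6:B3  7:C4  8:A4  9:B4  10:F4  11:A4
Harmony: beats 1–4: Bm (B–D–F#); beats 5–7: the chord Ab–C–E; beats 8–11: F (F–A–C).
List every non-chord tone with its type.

C4 (beat 3) — appoggiatura; B3 (beat 6) — appoggiatura; B4 (beat 9) — escape tone.

The harmony at that moment is B minor triad (B, D, F#); C4 is not a chord tone.
It is approached by leap down from F#4 and left by step up to D4.
Leap in, step out — an appoggiatura.
The harmony at that moment is Ab augmented triad (Ab, C, E); B3 is not a chord tone.
It is approached by leap down from E4 and left by step up to C4.
Leap in, step out — an appoggiatura.
The harmony at that moment is F major triad (F, A, C); B4 is not a chord tone.
It is approached by step up from A4 and left by leap down to F4.
Step in, leap out — an escape tone.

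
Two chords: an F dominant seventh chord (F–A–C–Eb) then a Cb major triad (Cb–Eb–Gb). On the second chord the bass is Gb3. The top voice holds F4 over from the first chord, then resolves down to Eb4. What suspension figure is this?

7–6 suspension.

At the second chord the bass is Gb3. The suspended F4 lies a seventh above the bass; after resolving down by step to Eb4, the interval above the bass becomes a sixth.
Suspension figures are named by those two intervals: 7–6.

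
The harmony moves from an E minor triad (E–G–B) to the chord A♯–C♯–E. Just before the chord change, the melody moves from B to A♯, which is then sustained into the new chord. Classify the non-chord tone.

The harmony at that moment is E minor triad (E, G, B); A♯ is not a chord tone.
It is approached by step down from B and then sustained as the same pitch into the next harmony.
Arriving early and becoming a chord tone when the harmony changes — an anticipation.

A♯ is an anticipation.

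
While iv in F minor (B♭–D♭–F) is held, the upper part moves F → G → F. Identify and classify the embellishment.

The harmony at that moment is B♭ minor triad (B♭, D♭, F); G is not a chord tone.
It is approached by step up from F and left by step down to F.
Step away and step back to the same note — a neighbor tone (upper neighbor).

G is a neighbor tone.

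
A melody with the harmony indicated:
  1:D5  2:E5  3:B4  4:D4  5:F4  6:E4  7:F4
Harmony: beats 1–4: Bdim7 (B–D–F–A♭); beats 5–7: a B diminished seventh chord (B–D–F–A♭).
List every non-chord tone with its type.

E5 (beat 2) — escape tone; E4 (beat 6) — neighbor tone.

The harmony at that moment is B diminished seventh chord (B, D, F, A♭); E5 is not a chord tone.
It is approached by step up from D5 and left by leap down to B4.
Step in, leap out — an escape tone.
The harmony at that moment is B diminished seventh chord (B, D, F, A♭); E4 is not a chord tone.
It is approached by step down from F4 and left by step up to F4.
Step away and step back to the same note — a neighbor tone (lower neighbor).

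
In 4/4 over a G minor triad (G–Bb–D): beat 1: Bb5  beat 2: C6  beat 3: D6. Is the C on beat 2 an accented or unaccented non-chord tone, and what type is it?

The harmony at that moment is G minor triad (G, Bb, D); C6 is not a chord tone.
It is approached by step up from Bb5 and left by step up to D6.
Step in, step out in the same direction — a passing tone.
It falls on a weak beat, so it is unaccented.

Unaccented passing tone.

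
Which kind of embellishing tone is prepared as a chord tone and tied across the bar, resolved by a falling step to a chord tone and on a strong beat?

Approach: by preparation — the pitch is first a chord tone, then held (tied or repeated) while the harmony changes under it. Departure: down by step. Metric position: strong.
A prepared dissonance that resolves downward by step — a suspension. (The same figure resolving upward would be a retardation.)

Suspension.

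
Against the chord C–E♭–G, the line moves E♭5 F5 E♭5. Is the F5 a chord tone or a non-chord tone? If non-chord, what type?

The harmony at that moment is C minor triad (C, E♭, G); F5 is not a chord tone.
It is approached by step up from E♭5 and left by step down to E♭5.
Step away and step back to the same note — a neighbor tone (upper neighbor).

Non-chord tone — a neighbor tone.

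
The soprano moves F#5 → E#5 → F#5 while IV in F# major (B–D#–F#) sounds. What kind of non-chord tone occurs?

The harmony at that moment is B major triad (B, D#, F#); E#5 is not a chord tone.
It is approached by step down from F#5 and left by step up to F#5.
Step away and step back to the same note — a neighbor tone (lower neighbor).

E#5 is a neighbor tone.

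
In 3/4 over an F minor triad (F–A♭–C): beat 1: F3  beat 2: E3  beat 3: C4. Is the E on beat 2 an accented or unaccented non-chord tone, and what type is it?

Unaccented escape tone.

The harmony at that moment is F minor triad (F, A♭, C); E3 is not a chord tone.
It is approached by step down from F3 and left by leap up to C4.
Step in, leap out — an escape tone.
It falls on a weak beat, so it is unaccented.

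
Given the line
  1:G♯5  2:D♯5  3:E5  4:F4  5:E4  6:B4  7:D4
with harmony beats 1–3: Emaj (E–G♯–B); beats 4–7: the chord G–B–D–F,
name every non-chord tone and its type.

D♯5 (beat 2) — appoggiatura; E4 (beat 5) — escape tone.

The harmony at that moment is E major triad (E, G♯, B); D♯5 is not a chord tone.
It is approached by leap down from G♯5 and left by step up to E5.
Leap in, step out — an appoggiatura.
The harmony at that moment is G dominant seventh chord (G, B, D, F); E4 is not a chord tone.
It is approached by step down from F4 and left by leap up to B4.
Step in, leap out — an escape tone.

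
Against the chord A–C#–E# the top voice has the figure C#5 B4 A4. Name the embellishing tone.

B4 is a passing tone.

The harmony at that moment is A augmented triad (A, C#, E#); B4 is not a chord tone.
It is approached by step down from C#5 and left by step down to A4.
Step in, step out in the same direction — a passing tone.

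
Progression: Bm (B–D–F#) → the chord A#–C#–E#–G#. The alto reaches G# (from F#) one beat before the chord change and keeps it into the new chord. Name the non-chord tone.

The harmony at that moment is B minor triad (B, D, F#); G# is not a chord tone.
It is approached by step up from F# and then sustained as the same pitch into the next harmony.
Arriving early and becoming a chord tone when the harmony changes — an anticipation.

G# is an anticipation.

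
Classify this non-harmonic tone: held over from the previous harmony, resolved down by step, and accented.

Approach: by preparation — the pitch is first a chord tone, then held (tied or repeated) while the harmony changes under it. Departure: down by step. Metric position: strong.
A prepared dissonance that resolves downward by step — a suspension. (The same figure resolving upward would be a retardation.)

Suspension.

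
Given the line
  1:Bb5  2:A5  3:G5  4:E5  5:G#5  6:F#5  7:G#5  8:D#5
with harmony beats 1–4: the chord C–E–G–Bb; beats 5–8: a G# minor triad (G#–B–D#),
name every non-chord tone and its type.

The harmony at that moment is C dominant seventh chord (C, E, G, Bb); A5 is not a chord tone.
It is approached by step down from Bb5 and left by step down to G5.
Step in, step out in the same direction — a passing tone.
The harmony at that moment is G# minor triad (G#, B, D#); F#5 is not a chord tone.
It is approached by step down from G#5 and left by step up to G#5.
Step away and step back to the same note — a neighbor tone (lower neighbor).

A5 (beat 2) — passing tone; F#5 (beat 6) — neighbor tone.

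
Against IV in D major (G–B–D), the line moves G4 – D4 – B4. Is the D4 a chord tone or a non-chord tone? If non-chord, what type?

G major triad contains G, B, D; D is the fifth, so it is a chord tone.

Chord tone (the fifth of G major triad).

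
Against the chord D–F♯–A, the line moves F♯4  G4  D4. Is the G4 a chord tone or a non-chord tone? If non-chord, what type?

The harmony at that moment is D major triad (D, F♯, A); G4 is not a chord tone.
It is approached by step up from F♯4 and left by leap down to D4.
Step in, leap out — an escape tone.

Non-chord tone — an escape tone.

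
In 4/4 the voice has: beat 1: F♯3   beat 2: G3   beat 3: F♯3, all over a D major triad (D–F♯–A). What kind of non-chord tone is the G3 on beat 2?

Upper neighbor tone.

The harmony at that moment is D major triad (D, F♯, A); G3 is not a chord tone.
It is approached by step up from F♯3 and left by step down to F♯3.
Step away and step back to the same note — a neighbor tone (upper neighbor).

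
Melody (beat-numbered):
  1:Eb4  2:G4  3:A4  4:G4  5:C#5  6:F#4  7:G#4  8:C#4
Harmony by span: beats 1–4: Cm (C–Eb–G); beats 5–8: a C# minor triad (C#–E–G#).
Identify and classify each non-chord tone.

The harmony at that moment is C minor triad (C, Eb, G); A4 is not a chord tone.
It is approached by step up from G4 and left by step down to G4.
Step away and step back to the same note — a neighbor tone (upper neighbor).
The harmony at that moment is C# minor triad (C#, E, G#); F#4 is not a chord tone.
It is approached by leap down from C#5 and left by step up to G#4.
Leap in, step out — an appoggiatura.

A4 (beat 3) — neighbor tone; F#4 (beat 6) — appoggiatura.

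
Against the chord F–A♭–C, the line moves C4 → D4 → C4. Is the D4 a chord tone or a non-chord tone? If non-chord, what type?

The harmony at that moment is F minor triad (F, A♭, C); D4 is not a chord tone.
It is approached by step up from C4 and left by step down to C4.
Step away and step back to the same note — a neighbor tone (upper neighbor).

Non-chord tone — a neighbor tone.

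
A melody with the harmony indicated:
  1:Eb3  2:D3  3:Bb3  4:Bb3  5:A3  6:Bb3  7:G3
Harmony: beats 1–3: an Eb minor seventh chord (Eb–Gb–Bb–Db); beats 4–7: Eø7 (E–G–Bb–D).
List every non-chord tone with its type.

The harmony at that moment is Eb minor seventh chord (Eb, Gb, Bb, Db); D3 is not a chord tone.
It is approached by step down from Eb3 and left by leap up to Bb3.
Step in, leap out — an escape tone.
The harmony at that moment is E half-diminished seventh chord (E, G, Bb, D); A3 is not a chord tone.
It is approached by step down from Bb3 and left by step up to Bb3.
Step away and step back to the same note — a neighbor tone (lower neighbor).

D3 (beat 2) — escape tone; A3 (beat 5) — neighbor tone.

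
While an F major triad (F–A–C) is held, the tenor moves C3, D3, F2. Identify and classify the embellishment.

D3 is an escape tone.

The harmony at that moment is F major triad (F, A, C); D3 is not a chord tone.
It is approached by step up from C3 and left by leap down to F2.
Step in, leap out — an escape tone.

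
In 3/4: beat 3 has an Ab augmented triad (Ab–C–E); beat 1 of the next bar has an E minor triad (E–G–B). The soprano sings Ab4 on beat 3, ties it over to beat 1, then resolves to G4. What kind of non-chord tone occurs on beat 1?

The harmony at that moment is E minor triad (E, G, B); Ab4 is not a chord tone.
It is held over (the same pitch as the preceding Ab4) and left by step down to G4.
Held over from the previous chord and resolving down by step — a suspension.

Suspension.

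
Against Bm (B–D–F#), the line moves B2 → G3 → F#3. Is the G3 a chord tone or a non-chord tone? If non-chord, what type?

The harmony at that moment is B minor triad (B, D, F#); G3 is not a chord tone.
It is approached by leap up from B2 and left by step down to F#3.
Leap in, step out — an appoggiatura.

Non-chord tone — an appoggiatura.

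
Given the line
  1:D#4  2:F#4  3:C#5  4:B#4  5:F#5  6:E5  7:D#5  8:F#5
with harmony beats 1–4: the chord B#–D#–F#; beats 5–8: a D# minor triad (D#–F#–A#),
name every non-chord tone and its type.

C#5 (beat 3) — appoggiatura; E5 (beat 6) — passing tone.

The harmony at that moment is B# diminished triad (B#, D#, F#); C#5 is not a chord tone.
It is approached by leap up from F#4 and left by step down to B#4.
Leap in, step out — an appoggiatura.
The harmony at that moment is D# minor triad (D#, F#, A#); E5 is not a chord tone.
It is approached by step down from F#5 and left by step down to D#5.
Step in, step out in the same direction — a passing tone.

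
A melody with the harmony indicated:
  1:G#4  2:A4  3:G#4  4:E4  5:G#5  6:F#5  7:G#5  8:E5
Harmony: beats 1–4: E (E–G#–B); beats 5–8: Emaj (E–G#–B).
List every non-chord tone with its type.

The harmony at that moment is E major triad (E, G#, B); A4 is not a chord tone.
It is approached by step up from G#4 and left by step down to G#4.
Step away and step back to the same note — a neighbor tone (upper neighbor).
The harmony at that moment is E major triad (E, G#, B); F#5 is not a chord tone.
It is approached by step down from G#5 and left by step up to G#5.
Step away and step back to the same note — a neighbor tone (lower neighbor).

A4 (beat 2) — neighbor tone; F#5 (beat 6) — neighbor tone.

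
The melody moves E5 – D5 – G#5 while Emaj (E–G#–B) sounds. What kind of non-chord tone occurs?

The harmony at that moment is E major triad (E, G#, B); D5 is not a chord tone.
It is approached by step down from E5 and left by leap up to G#5.
Step in, leap out — an escape tone.

D5 is an escape tone.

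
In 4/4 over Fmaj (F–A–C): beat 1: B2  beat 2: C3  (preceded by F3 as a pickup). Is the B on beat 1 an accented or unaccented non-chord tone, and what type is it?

Accented appoggiatura.

The harmony at that moment is F major triad (F, A, C); B2 is not a chord tone.
It is approached by leap down from F3 and left by step up to C3.
Leap in, step out — an appoggiatura.
It falls on the downbeat, so it is accented.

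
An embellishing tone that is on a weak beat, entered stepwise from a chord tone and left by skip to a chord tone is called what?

Escape tone.

Approach: by step. Departure: by leap. Metric position: weak.
Step in, leap out, from a weak position — an escape tone (échappée). (It is the mirror image of the appoggiatura, which leaps in and steps out on a strong beat.)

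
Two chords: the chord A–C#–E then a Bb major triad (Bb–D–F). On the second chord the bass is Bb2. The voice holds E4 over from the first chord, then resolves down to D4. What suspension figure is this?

At the second chord the bass is Bb2. The suspended E4 lies a fourth above the bass; after resolving down by step to D4, the interval above the bass becomes a third.
Suspension figures are named by those two intervals: 4–3.

4–3 suspension.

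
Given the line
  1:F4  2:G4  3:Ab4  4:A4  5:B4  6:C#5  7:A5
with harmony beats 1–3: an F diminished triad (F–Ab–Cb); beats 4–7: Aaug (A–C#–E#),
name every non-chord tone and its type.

The harmony at that moment is F diminished triad (F, Ab, Cb); G4 is not a chord tone.
It is approached by step up from F4 and left by step up to Ab4.
Step in, step out in the same direction — a passing tone.
The harmony at that moment is A augmented triad (A, C#, E#); B4 is not a chord tone.
It is approached by step up from A4 and left by step up to C#5.
Step in, step out in the same direction — a passing tone.

G4 (beat 2) — passing tone; B4 (beat 5) — passing tone.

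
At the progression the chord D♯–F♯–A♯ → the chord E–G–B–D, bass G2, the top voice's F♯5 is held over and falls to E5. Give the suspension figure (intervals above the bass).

At the second chord the bass is G2. The suspended F♯5 lies a seventh above the bass; after resolving down by step to E5, the interval above the bass becomes a sixth.
Suspension figures are named by those two intervals: 7–6.

7–6 suspension.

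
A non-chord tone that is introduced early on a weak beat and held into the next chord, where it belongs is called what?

Anticipation.

Approach: ahead of the chord change (typically by step), so it is dissonant against the current harmony. Departure: none — the same pitch is restated or held and is a chord tone of the new harmony.
Dissonant first, consonant once the harmony catches up: the note simply arrives early — an anticipation. (The reverse timing, consonant first and dissonant after the change, would be a suspension or retardation.)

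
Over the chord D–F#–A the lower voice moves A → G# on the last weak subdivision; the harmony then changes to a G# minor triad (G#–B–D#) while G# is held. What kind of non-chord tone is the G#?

G# is an anticipation.

The harmony at that moment is D major triad (D, F#, A); G# is not a chord tone.
It is approached by step down from A and then sustained as the same pitch into the next harmony.
Arriving early and becoming a chord tone when the harmony changes — an anticipation.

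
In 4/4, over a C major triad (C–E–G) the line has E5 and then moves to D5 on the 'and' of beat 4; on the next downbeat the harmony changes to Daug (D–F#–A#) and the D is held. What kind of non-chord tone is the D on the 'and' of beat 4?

The harmony at that moment is C major triad (C, E, G); D5 is not a chord tone.
It is approached by step down from E5 and then sustained as the same pitch into the next harmony.
Arriving early and becoming a chord tone when the harmony changes — an anticipation.

Anticipation.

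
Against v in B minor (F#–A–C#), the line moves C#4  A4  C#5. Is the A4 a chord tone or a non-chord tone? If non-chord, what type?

Chord tone (the third of F# minor triad).

F# minor triad contains F#, A, C#; A is the third, so it is a chord tone.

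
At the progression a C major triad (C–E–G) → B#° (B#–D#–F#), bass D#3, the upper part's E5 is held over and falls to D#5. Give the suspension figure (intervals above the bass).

At the second chord the bass is D#3. The suspended E5 lies a ninth above the bass; after resolving down by step to D#5, the interval above the bass becomes an octave.
Suspension figures are named by those two intervals: 9–8.

9–8 suspension.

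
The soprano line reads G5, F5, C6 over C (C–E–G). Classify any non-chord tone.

F5 is an escape tone.

The harmony at that moment is C major triad (C, E, G); F5 is not a chord tone.
It is approached by step down from G5 and left by leap up to C6.
Step in, leap out — an escape tone.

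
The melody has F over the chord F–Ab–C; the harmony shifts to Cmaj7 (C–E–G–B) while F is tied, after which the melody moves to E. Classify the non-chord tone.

F is a suspension.

The harmony at that moment is C major seventh chord (C, E, G, B); F is not a chord tone.
It is held over (the same pitch as the preceding F) and left by step down to E.
Held over from the previous chord and resolving down by step — a suspension.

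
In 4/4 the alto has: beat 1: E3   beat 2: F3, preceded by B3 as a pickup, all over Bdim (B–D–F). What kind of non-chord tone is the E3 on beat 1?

The harmony at that moment is B diminished triad (B, D, F); E3 is not a chord tone.
It is approached by leap down from B3 and left by step up to F3.
Leap in, step out, metrically accented — an appoggiatura.

Appoggiatura.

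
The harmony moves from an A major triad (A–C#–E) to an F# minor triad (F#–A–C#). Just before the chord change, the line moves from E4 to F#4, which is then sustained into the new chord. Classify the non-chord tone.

The harmony at that moment is A major triad (A, C#, E); F#4 is not a chord tone.
It is approached by step up from E4 and then sustained as the same pitch into the next harmony.
Arriving early and becoming a chord tone when the harmony changes — an anticipation.

F#4 is an anticipation.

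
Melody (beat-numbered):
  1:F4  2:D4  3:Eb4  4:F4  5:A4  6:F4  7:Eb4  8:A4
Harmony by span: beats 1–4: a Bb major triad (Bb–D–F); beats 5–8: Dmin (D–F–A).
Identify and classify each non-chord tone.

The harmony at that moment is Bb major triad (Bb, D, F); Eb4 is not a chord tone.
It is approached by step up from D4 and left by step up to F4.
Step in, step out in the same direction — a passing tone.
The harmony at that moment is D minor triad (D, F, A); Eb4 is not a chord tone.
It is approached by step down from F4 and left by leap up to A4.
Step in, leap out — an escape tone.

Eb4 (beat 3) — passing tone; Eb4 (beat 7) — escape tone.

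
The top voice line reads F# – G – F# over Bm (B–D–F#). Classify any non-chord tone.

G is a neighbor tone.

The harmony at that moment is B minor triad (B, D, F#); G is not a chord tone.
It is approached by step up from F# and left by step down to F#.
Step away and step back to the same note — a neighbor tone (upper neighbor).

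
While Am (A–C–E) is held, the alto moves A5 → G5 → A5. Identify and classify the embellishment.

G5 is a neighbor tone.

The harmony at that moment is A minor triad (A, C, E); G5 is not a chord tone.
It is approached by step down from A5 and left by step up to A5.
Step away and step back to the same note — a neighbor tone (lower neighbor).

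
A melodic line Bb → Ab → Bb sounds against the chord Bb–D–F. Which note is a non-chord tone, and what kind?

Ab is a neighbor tone.

The harmony at that moment is Bb major triad (Bb, D, F); Ab is not a chord tone.
It is approached by step down from Bb and left by step up to Bb.
Step away and step back to the same note — a neighbor tone (lower neighbor).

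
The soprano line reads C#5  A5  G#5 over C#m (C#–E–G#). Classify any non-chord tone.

A5 is an appoggiatura.

The harmony at that moment is C# minor triad (C#, E, G#); A5 is not a chord tone.
It is approached by leap up from C#5 and left by step down to G#5.
Leap in, step out — an appoggiatura.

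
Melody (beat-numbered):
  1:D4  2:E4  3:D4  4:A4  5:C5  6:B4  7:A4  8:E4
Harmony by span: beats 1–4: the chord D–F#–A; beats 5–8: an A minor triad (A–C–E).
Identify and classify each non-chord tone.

The harmony at that moment is D major triad (D, F#, A); E4 is not a chord tone.
It is approached by step up from D4 and left by step down to D4.
Step away and step back to the same note — a neighbor tone (upper neighbor).
The harmony at that moment is A minor triad (A, C, E); B4 is not a chord tone.
It is approached by step down from C5 and left by step down to A4.
Step in, step out in the same direction — a passing tone.

E4 (beat 2) — neighbor tone; B4 (beat 6) — passing tone.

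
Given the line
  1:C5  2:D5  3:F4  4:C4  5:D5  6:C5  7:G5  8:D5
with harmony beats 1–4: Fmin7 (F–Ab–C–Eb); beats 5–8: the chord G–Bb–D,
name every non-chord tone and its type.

D5 (beat 2) — escape tone; C5 (beat 6) — escape tone.

The harmony at that moment is F minor seventh chord (F, Ab, C, Eb); D5 is not a chord tone.
It is approached by step up from C5 and left by leap down to F4.
Step in, leap out — an escape tone.
The harmony at that moment is G minor triad (G, Bb, D); C5 is not a chord tone.
It is approached by step down from D5 and left by leap up to G5.
Step in, leap out — an escape tone.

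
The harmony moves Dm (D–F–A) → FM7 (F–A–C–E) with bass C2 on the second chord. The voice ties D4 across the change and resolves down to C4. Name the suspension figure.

9–8 suspension.

At the second chord the bass is C2. The suspended D4 lies a ninth above the bass; after resolving down by step to C4, the interval above the bass becomes an octave.
Suspension figures are named by those two intervals: 9–8.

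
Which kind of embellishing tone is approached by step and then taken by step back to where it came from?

Neighbor tone.

Approach: by step. Departure: by step in the opposite direction, back to the starting pitch.
Stepwise on both sides but reversing to return to the same chord tone — a neighbor tone. (Had it continued onward in the same direction it would be a passing tone instead.)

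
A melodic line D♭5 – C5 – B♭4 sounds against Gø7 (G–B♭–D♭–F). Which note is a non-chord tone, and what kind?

C5 is a passing tone.

The harmony at that moment is G half-diminished seventh chord (G, B♭, D♭, F); C5 is not a chord tone.
It is approached by step down from D♭5 and left by step down to B♭4.
Step in, step out in the same direction — a passing tone.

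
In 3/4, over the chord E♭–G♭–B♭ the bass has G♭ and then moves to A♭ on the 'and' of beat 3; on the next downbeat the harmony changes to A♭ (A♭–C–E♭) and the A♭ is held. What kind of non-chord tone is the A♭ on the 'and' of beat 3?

Anticipation.

The harmony at that moment is E♭ minor triad (E♭, G♭, B♭); A♭ is not a chord tone.
It is approached by step up from G♭ and then sustained as the same pitch into the next harmony.
Arriving early and becoming a chord tone when the harmony changes — an anticipation.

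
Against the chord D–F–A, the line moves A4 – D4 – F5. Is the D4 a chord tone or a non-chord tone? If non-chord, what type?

Chord tone (the root of D minor triad).

D minor triad contains D, F, A; D is the root, so it is a chord tone.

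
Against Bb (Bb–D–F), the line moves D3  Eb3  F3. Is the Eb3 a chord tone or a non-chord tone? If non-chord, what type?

Non-chord tone — a passing tone.

The harmony at that moment is Bb major triad (Bb, D, F); Eb3 is not a chord tone.
It is approached by step up from D3 and left by step up to F3.
Step in, step out in the same direction — a passing tone.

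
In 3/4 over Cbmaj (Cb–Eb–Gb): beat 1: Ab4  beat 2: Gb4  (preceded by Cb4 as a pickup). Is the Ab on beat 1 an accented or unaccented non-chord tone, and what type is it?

The harmony at that moment is Cb major triad (Cb, Eb, Gb); Ab4 is not a chord tone.
It is approached by leap up from Cb4 and left by step down to Gb4.
Leap in, step out — an appoggiatura.
It falls on the downbeat, so it is accented.

Accented appoggiatura.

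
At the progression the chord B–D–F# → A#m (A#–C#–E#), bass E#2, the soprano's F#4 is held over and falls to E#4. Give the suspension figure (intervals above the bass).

9–8 suspension.

At the second chord the bass is E#2. The suspended F#4 lies a ninth above the bass; after resolving down by step to E#4, the interval above the bass becomes an octave.
Suspension figures are named by those two intervals: 9–8.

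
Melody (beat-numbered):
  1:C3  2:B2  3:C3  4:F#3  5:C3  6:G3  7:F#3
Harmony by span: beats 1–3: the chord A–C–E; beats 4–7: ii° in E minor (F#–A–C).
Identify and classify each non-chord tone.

B2 (beat 2) — neighbor tone; G3 (beat 6) — appoggiatura.

The harmony at that moment is A minor triad (A, C, E); B2 is not a chord tone.
It is approached by step down from C3 and left by step up to C3.
Step away and step back to the same note — a neighbor tone (lower neighbor).
The harmony at that moment is F# diminished triad (F#, A, C); G3 is not a chord tone.
It is approached by leap up from C3 and left by step down to F#3.
Leap in, step out — an appoggiatura.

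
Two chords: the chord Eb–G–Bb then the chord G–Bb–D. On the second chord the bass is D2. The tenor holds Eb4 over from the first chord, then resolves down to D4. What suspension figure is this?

9–8 suspension.

At the second chord the bass is D2. The suspended Eb4 lies a ninth above the bass; after resolving down by step to D4, the interval above the bass becomes an octave.
Suspension figures are named by those two intervals: 9–8.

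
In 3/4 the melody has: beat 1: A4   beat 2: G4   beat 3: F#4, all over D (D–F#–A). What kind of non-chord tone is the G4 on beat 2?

Passing tone.

The harmony at that moment is D major triad (D, F#, A); G4 is not a chord tone.
It is approached by step down from A4 and left by step down to F#4.
Step in, step out in the same direction — a passing tone.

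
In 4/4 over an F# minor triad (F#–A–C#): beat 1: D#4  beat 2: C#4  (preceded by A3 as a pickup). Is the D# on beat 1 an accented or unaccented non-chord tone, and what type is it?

The harmony at that moment is F# minor triad (F#, A, C#); D#4 is not a chord tone.
It is approached by leap up from A3 and left by step down to C#4.
Leap in, step out — an appoggiatura.
It falls on the downbeat, so it is accented.

Accented appoggiatura.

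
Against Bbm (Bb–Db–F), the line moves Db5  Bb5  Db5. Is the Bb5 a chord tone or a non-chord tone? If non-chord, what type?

Bb minor triad contains Bb, Db, F; Bb is the root, so it is a chord tone.

Chord tone (the root of Bb minor triad).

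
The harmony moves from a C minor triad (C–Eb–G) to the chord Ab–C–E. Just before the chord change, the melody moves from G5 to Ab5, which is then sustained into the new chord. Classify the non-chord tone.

The harmony at that moment is C minor triad (C, Eb, G); Ab5 is not a chord tone.
It is approached by step up from G5 and then sustained as the same pitch into the next harmony.
Arriving early and becoming a chord tone when the harmony changes — an anticipation.

Ab5 is an anticipation.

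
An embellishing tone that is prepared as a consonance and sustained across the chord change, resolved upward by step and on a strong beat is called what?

Retardation.

Approach: by preparation — the pitch is first a chord tone, then held (tied or repeated) while the harmony changes under it. Departure: up by step. Metric position: strong.
A prepared dissonance that resolves upward by step — a retardation. (The same figure resolving downward would be a suspension.)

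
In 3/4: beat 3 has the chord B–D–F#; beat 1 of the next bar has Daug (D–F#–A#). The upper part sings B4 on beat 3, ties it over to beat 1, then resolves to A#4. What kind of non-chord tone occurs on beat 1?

Suspension.

The harmony at that moment is D augmented triad (D, F#, A#); B4 is not a chord tone.
It is held over (the same pitch as the preceding B4) and left by step down to A#4.
Held over from the previous chord and resolving down by step — a suspension.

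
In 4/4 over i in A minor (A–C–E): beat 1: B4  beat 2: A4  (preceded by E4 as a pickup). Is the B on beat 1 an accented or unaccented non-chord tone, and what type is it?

The harmony at that moment is A minor triad (A, C, E); B4 is not a chord tone.
It is approached by leap up from E4 and left by step down to A4.
Leap in, step out — an appoggiatura.
It falls on the downbeat, so it is accented.

Accented appoggiatura.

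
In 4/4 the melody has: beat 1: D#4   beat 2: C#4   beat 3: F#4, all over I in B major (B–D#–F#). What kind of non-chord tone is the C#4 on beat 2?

Escape tone.

The harmony at that moment is B major triad (B, D#, F#); C#4 is not a chord tone.
It is approached by step down from D#4 and left by leap up to F#4.
Step in, leap out, on a weak beat — an escape tone.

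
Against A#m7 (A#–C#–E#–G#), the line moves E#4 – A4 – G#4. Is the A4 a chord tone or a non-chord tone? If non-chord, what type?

The harmony at that moment is A# minor seventh chord (A#, C#, E#, G#); A4 is not a chord tone.
It is approached by leap up from E#4 and left by step down to G#4.
Leap in, step out — an appoggiatura.

Non-chord tone — an appoggiatura.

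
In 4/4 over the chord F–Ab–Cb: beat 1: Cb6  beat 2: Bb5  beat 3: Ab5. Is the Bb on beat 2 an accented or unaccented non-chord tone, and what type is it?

The harmony at that moment is F diminished triad (F, Ab, Cb); Bb5 is not a chord tone.
It is approached by step down from Cb6 and left by step down to Ab5.
Step in, step out in the same direction — a passing tone.
It falls on a weak beat, so it is unaccented.

Unaccented passing tone.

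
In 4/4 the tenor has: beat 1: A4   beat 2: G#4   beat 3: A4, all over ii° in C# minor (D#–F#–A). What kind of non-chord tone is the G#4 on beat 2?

The harmony at that moment is D# diminished triad (D#, F#, A); G#4 is not a chord tone.
It is approached by step down from A4 and left by step up to A4.
Step away and step back to the same note — a neighbor tone (lower neighbor).

Lower neighbor tone.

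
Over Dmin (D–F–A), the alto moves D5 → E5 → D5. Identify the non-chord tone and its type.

E5 is a neighbor tone.

The harmony at that moment is D minor triad (D, F, A); E5 is not a chord tone.
It is approached by step up from D5 and left by step down to D5.
Step away and step back to the same note — a neighbor tone (upper neighbor).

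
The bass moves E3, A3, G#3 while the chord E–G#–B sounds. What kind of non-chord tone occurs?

The harmony at that moment is E major triad (E, G#, B); A3 is not a chord tone.
It is approached by leap up from E3 and left by step down to G#3.
Leap in, step out — an appoggiatura.

A3 is an appoggiatura.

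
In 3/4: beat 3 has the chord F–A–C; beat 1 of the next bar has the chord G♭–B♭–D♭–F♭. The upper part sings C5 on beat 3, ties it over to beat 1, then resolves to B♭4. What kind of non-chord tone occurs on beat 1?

The harmony at that moment is G♭ dominant seventh chord (G♭, B♭, D♭, F♭); C5 is not a chord tone.
It is held over (the same pitch as the preceding C5) and left by step down to B♭4.
Held over from the previous chord and resolving down by step — a suspension.

Suspension.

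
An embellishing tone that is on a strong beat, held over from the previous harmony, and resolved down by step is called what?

Suspension.

Approach: by preparation — the pitch is first a chord tone, then held (tied or repeated) while the harmony changes under it. Departure: down by step. Metric position: strong.
A prepared dissonance that resolves downward by step — a suspension. (The same figure resolving upward would be a retardation.)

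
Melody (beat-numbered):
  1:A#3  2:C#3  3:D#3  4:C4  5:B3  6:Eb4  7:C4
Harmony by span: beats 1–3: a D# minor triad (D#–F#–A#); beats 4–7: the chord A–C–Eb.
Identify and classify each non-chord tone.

C#3 (beat 2) — appoggiatura; B3 (beat 5) — escape tone.

The harmony at that moment is D# minor triad (D#, F#, A#); C#3 is not a chord tone.
It is approached by leap down from A#3 and left by step up to D#3.
Leap in, step out — an appoggiatura.
The harmony at that moment is A diminished triad (A, C, Eb); B3 is not a chord tone.
It is approached by step down from C4 and left by leap up to Eb4.
Step in, leap out — an escape tone.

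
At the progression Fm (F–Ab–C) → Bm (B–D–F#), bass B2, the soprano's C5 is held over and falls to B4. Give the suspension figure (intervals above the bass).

9–8 suspension.

At the second chord the bass is B2. The suspended C5 lies a ninth above the bass; after resolving down by step to B4, the interval above the bass becomes an octave.
Suspension figures are named by those two intervals: 9–8.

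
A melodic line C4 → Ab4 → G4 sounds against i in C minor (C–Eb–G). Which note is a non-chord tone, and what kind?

Ab4 is an appoggiatura.

The harmony at that moment is C minor triad (C, Eb, G); Ab4 is not a chord tone.
It is approached by leap up from C4 and left by step down to G4.
Leap in, step out — an appoggiatura.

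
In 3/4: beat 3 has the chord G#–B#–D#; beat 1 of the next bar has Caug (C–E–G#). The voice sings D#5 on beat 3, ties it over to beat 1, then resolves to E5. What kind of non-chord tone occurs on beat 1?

Retardation.

The harmony at that moment is C augmented triad (C, E, G#); D#5 is not a chord tone.
It is held over (the same pitch as the preceding D#5) and left by step up to E5.
Held over from the previous chord and resolving up by step — a retardation.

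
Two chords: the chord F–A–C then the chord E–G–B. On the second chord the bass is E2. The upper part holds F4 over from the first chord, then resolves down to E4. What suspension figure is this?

At the second chord the bass is E2. The suspended F4 lies a ninth above the bass; after resolving down by step to E4, the interval above the bass becomes an octave.
Suspension figures are named by those two intervals: 9–8.

9–8 suspension.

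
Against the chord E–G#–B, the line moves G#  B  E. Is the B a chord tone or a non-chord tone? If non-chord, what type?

Chord tone (the fifth of E major triad).

E major triad contains E, G#, B; B is the fifth, so it is a chord tone.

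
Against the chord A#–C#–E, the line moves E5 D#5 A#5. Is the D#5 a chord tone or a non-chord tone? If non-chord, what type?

The harmony at that moment is A# diminished triad (A#, C#, E); D#5 is not a chord tone.
It is approached by step down from E5 and left by leap up to A#5.
Step in, leap out — an escape tone.

Non-chord tone — an escape tone.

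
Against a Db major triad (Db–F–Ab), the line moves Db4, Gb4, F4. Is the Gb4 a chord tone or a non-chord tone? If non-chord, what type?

Non-chord tone — an appoggiatura.

The harmony at that moment is Db major triad (Db, F, Ab); Gb4 is not a chord tone.
It is approached by leap up from Db4 and left by step down to F4.
Leap in, step out — an appoggiatura.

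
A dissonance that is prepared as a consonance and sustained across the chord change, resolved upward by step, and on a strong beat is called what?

Approach: by preparation — the pitch is first a chord tone, then held (tied or repeated) while the harmony changes under it. Departure: up by step. Metric position: strong.
A prepared dissonance that resolves upward by step — a retardation. (The same figure resolving downward would be a suspension.)

Retardation.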